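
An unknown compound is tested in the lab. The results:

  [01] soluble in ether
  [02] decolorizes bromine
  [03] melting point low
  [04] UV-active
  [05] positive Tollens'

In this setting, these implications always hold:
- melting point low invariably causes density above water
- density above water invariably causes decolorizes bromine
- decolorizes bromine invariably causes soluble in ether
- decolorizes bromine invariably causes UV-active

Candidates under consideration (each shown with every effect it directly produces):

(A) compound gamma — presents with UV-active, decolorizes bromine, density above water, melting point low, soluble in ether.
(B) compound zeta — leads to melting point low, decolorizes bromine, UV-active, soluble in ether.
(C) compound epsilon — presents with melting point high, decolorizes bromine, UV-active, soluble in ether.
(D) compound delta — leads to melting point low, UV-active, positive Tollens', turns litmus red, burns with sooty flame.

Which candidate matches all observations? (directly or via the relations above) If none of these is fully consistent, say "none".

D

For each candidate, compare predicted effects to what was observed:
(A) compound gamma — does not account for positive Tollens'
(B) compound zeta — does not account for positive Tollens'
(C) compound epsilon — soluble in ether +; decolorizes bromine +; melting point low -; UV-active +; positive Tollens' -
(D) compound delta — soluble in ether + (through melting point low → density above water → decolorizes bromine → soluble in ether); decolorizes bromine + (through melting point low → density above water → decolorizes bromine); melting point low +; UV-active +; positive Tollens' +
(D) is the only candidate with no mismatches.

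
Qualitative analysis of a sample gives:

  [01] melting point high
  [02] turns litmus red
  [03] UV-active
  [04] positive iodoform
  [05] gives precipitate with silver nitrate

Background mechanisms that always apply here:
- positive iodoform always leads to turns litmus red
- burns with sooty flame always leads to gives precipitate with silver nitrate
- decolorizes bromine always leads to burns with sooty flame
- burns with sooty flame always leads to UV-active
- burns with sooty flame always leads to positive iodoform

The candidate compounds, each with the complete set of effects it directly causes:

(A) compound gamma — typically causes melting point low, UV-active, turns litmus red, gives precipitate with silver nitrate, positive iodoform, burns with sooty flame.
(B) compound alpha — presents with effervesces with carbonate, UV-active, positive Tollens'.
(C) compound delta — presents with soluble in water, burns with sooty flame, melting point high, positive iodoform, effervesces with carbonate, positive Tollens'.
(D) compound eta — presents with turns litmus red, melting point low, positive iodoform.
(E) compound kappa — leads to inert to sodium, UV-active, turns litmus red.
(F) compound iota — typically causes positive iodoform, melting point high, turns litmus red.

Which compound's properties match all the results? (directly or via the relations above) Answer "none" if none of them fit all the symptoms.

C

For each candidate, compare predicted effects to what was observed:
(A) compound gamma — melting point high -; turns litmus red +; UV-active +; positive iodoform +; gives precipitate with silver nitrate +
(B) compound alpha — melting point high -; turns litmus red -; UV-active +; positive iodoform -; gives precipitate with silver nitrate -
(C) compound delta — accounts for every observation (turns litmus red by positive iodoform → turns litmus red)
(D) compound eta — melting point high -; turns litmus red +; UV-active -; positive iodoform +; gives precipitate with silver nitrate -
(E) compound kappa — does not account for melting point high, positive iodoform, gives precipitate with silver nitrate
(F) compound iota — does not account for UV-active, gives precipitate with silver nitrate
(C) alone accounts for all the evidence.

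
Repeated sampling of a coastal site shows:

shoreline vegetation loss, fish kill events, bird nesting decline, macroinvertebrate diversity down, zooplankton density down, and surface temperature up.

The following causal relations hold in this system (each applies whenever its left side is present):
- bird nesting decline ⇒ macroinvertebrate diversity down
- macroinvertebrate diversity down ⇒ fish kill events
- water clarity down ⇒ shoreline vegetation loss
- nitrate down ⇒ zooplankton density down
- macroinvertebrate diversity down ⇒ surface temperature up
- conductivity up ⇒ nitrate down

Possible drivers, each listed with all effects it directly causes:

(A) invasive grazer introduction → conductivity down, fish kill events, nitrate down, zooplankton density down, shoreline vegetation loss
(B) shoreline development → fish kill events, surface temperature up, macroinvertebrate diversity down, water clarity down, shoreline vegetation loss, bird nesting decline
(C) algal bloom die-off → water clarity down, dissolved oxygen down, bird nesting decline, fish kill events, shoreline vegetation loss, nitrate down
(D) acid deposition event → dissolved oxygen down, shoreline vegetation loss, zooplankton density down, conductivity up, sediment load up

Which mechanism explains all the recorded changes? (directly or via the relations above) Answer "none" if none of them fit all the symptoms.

Per-candidate check:
(A) invasive grazer introduction — shoreline vegetation loss match; fish kill events match; bird nesting decline miss; macroinvertebrate diversity down miss; zooplankton density down match; surface temperature up miss
(B) shoreline development — shoreline vegetation loss match; fish kill events match; bird nesting decline match; macroinvertebrate diversity down match; zooplankton density down miss; surface temperature up match
(C) algal bloom die-off — shoreline vegetation loss match; fish kill events match; bird nesting decline match; macroinvertebrate diversity down match (via bird nesting decline → macroinvertebrate diversity down); zooplankton density down match (via nitrate down → zooplankton density down); surface temperature up match (via bird nesting decline → macroinvertebrate diversity down → surface temperature up)
(D) acid deposition event — shoreline vegetation loss match; fish kill events miss; bird nesting decline miss; macroinvertebrate diversity down miss; zooplankton density down match; surface temperature up miss
(C) alone accounts for all the evidence.

C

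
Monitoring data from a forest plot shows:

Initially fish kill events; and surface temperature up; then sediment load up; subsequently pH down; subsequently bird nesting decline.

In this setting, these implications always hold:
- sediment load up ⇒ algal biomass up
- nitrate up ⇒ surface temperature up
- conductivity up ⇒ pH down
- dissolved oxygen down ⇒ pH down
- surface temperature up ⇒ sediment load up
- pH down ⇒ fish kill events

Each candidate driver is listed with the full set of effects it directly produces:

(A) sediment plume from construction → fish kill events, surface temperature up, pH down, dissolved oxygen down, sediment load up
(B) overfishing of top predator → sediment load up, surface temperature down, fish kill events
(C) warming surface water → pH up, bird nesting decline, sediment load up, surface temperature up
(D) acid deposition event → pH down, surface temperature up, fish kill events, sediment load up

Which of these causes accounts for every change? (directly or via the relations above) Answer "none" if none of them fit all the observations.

none

Checking each candidate against the observations:
(A) sediment plume from construction — does not account for bird nesting decline
(B) overfishing of top predator — fails on surface temperature up, pH down, bird nesting decline (predicts surface temperature down, not surface temperature up)
(C) warming surface water — fish kill events NO; surface temperature up yes; sediment load up yes; pH down NO; bird nesting decline yes
(D) acid deposition event — fish kill events yes; surface temperature up yes; sediment load up yes; pH down yes; bird nesting decline NO
Every candidate fails on at least one observation.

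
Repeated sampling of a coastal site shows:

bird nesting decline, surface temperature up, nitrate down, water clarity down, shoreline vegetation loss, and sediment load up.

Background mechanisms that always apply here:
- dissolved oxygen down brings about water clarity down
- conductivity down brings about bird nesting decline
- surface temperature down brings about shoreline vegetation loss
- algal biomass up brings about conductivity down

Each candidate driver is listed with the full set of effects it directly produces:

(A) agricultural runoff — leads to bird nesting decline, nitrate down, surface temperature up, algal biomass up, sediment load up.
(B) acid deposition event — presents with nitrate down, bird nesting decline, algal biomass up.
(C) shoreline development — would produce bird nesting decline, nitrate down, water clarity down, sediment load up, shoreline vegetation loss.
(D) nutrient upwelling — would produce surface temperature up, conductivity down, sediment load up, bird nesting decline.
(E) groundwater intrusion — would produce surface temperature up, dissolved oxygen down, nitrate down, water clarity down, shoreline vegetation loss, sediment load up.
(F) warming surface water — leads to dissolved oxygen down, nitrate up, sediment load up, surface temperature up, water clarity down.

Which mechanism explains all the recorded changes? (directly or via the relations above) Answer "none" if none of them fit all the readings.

Testing each hypothesis:
(A) agricultural runoff — bird nesting decline yes; surface temperature up yes; nitrate down yes; water clarity down NO; shoreline vegetation loss NO; sediment load up yes
(B) acid deposition event — bird nesting decline yes; surface temperature up NO; nitrate down yes; water clarity down NO; shoreline vegetation loss NO; sediment load up NO
(C) shoreline development — bird nesting decline yes; surface temperature up NO; nitrate down yes; water clarity down yes; shoreline vegetation loss yes; sediment load up yes
(D) nutrient upwelling — does not account for nitrate down, water clarity down, shoreline vegetation loss
(E) groundwater intrusion — bird nesting decline NO; surface temperature up yes; nitrate down yes; water clarity down yes; shoreline vegetation loss yes; sediment load up yes
(F) warming surface water — fails on bird nesting decline, nitrate down, shoreline vegetation loss (predicts nitrate up, not nitrate down)
Every candidate fails on at least one observation.

none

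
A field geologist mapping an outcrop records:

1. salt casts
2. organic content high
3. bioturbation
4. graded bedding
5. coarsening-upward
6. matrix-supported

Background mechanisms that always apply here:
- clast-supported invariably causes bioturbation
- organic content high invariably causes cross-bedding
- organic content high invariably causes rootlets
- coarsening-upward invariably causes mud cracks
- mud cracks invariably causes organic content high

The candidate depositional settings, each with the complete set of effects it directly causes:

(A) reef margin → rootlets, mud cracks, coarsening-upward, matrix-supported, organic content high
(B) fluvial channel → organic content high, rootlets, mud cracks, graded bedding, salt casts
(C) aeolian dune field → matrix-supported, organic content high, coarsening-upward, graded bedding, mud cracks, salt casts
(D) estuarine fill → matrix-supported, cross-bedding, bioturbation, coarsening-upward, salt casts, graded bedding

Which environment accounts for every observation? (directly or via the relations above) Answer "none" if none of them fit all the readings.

Per-candidate check:
(A) reef margin — salt casts -; organic content high +; bioturbation -; graded bedding -; coarsening-upward +; matrix-supported +
(B) fluvial channel — salt casts +; organic content high +; bioturbation -; graded bedding +; coarsening-upward -; matrix-supported -
(C) aeolian dune field — does not account for bioturbation
(D) estuarine fill — salt casts +; organic content high + (by coarsening-upward → mud cracks → organic content high); bioturbation +; graded bedding +; coarsening-upward +; matrix-supported +
(D) is the only candidate with no mismatches.

D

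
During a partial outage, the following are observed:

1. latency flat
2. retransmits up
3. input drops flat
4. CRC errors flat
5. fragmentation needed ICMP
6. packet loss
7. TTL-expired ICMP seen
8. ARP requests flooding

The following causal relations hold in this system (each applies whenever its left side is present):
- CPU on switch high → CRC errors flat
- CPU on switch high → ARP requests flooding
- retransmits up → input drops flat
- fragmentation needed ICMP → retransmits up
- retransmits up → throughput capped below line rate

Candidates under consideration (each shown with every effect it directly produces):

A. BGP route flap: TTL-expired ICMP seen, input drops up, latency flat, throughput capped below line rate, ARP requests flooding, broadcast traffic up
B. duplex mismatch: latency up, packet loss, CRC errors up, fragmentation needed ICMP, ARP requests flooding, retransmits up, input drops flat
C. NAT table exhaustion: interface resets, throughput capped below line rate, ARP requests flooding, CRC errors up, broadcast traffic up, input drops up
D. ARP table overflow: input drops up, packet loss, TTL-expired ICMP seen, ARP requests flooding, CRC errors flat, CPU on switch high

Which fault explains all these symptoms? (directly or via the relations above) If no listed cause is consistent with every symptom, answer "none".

none

For each candidate, compare predicted effects to what was observed:
(A) BGP route flap — fails on retransmits up, input drops flat, CRC errors flat, fragmentation needed ICMP, packet loss (predicts input drops up, not input drops flat)
(B) duplex mismatch — latency flat -; retransmits up +; input drops flat +; CRC errors flat -; fragmentation needed ICMP +; packet loss +; TTL-expired ICMP seen -; ARP requests flooding +
(C) NAT table exhaustion — latency flat -; retransmits up -; input drops flat -; CRC errors flat -; fragmentation needed ICMP -; packet loss -; TTL-expired ICMP seen -; ARP requests flooding +
(D) ARP table overflow — latency flat -; retransmits up -; input drops flat -; CRC errors flat +; fragmentation needed ICMP -; packet loss +; TTL-expired ICMP seen +; ARP requests flooding +
No candidate is consistent with all observations.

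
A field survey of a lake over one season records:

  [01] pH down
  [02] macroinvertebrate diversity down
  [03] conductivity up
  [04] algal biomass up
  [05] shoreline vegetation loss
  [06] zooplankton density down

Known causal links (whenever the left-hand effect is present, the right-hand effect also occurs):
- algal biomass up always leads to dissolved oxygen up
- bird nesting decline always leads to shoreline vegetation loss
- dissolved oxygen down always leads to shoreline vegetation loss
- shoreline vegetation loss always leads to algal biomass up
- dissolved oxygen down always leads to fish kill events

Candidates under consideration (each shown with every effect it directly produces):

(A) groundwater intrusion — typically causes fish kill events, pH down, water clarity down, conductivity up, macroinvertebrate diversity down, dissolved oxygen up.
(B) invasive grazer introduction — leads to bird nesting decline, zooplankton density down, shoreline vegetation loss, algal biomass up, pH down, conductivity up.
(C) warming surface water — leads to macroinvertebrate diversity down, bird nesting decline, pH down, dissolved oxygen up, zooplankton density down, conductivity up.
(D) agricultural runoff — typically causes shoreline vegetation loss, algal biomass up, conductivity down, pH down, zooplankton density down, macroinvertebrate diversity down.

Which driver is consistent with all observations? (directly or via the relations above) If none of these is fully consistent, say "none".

C

For each candidate, compare predicted effects to what was observed:
(A) groundwater intrusion — does not account for algal biomass up, shoreline vegetation loss, zooplankton density down
(B) invasive grazer introduction — does not account for macroinvertebrate diversity down
(C) warming surface water — pH down ✓; macroinvertebrate diversity down ✓; conductivity up ✓; algal biomass up ✓ (through bird nesting decline → shoreline vegetation loss → algal biomass up); shoreline vegetation loss ✓ (through bird nesting decline → shoreline vegetation loss); zooplankton density down ✓
(D) agricultural runoff — pH down ✓; macroinvertebrate diversity down ✓; conductivity up ✗; algal biomass up ✓; shoreline vegetation loss ✓; zooplankton density down ✓
(C) is the only candidate with no mismatches.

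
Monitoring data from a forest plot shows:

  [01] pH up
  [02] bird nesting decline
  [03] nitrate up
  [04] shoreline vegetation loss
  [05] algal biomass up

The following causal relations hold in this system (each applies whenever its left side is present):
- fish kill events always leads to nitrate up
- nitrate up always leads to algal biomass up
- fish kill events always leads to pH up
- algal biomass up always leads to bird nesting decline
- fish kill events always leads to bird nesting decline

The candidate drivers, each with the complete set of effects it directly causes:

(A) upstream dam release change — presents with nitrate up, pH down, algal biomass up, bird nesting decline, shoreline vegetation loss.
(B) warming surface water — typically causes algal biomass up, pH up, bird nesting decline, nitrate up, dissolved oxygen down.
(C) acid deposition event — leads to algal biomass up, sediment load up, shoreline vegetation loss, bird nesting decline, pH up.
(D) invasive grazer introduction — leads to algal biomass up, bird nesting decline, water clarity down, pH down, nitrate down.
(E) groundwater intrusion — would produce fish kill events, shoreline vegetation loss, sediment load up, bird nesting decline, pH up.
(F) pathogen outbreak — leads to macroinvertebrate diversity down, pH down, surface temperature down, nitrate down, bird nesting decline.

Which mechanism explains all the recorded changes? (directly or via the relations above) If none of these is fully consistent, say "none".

Testing each hypothesis:
(A) upstream dam release change — pH up ✗; bird nesting decline ✓; nitrate up ✓; shoreline vegetation loss ✓; algal biomass up ✓
(B) warming surface water — pH up ✓; bird nesting decline ✓; nitrate up ✓; shoreline vegetation loss ✗; algal biomass up ✓
(C) acid deposition event — does not account for nitrate up
(D) invasive grazer introduction — fails on pH up, nitrate up, shoreline vegetation loss (predicts pH down, not pH up; predicts nitrate down, not nitrate up)
(E) groundwater intrusion — pH up ✓; bird nesting decline ✓; nitrate up ✓ (via fish kill events → nitrate up); shoreline vegetation loss ✓; algal biomass up ✓ (via fish kill events → nitrate up → algal biomass up)
(F) pathogen outbreak — fails on pH up, nitrate up, shoreline vegetation loss, algal biomass up (predicts pH down, not pH up; predicts nitrate down, not nitrate up)
Only (E) is consistent with every observation.

E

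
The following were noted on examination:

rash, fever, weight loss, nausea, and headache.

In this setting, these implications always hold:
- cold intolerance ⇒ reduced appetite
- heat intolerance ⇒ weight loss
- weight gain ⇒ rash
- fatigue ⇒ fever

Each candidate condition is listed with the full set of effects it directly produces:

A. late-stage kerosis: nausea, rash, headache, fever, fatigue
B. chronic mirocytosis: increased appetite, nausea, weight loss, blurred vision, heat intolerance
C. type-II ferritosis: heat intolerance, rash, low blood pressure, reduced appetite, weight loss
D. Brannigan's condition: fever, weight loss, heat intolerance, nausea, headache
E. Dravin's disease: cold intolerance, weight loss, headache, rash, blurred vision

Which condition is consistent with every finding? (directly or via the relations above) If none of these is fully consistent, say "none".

none

For each candidate, compare predicted effects to what was observed:
(A) late-stage kerosis — rash match; fever match; weight loss miss; nausea match; headache match
(B) chronic mirocytosis — rash miss; fever miss; weight loss match; nausea match; headache miss
(C) type-II ferritosis — does not account for fever, nausea, headache
(D) Brannigan's condition — does not account for rash
(E) Dravin's disease — rash match; fever miss; weight loss match; nausea miss; headache match
No candidate is consistent with all observations.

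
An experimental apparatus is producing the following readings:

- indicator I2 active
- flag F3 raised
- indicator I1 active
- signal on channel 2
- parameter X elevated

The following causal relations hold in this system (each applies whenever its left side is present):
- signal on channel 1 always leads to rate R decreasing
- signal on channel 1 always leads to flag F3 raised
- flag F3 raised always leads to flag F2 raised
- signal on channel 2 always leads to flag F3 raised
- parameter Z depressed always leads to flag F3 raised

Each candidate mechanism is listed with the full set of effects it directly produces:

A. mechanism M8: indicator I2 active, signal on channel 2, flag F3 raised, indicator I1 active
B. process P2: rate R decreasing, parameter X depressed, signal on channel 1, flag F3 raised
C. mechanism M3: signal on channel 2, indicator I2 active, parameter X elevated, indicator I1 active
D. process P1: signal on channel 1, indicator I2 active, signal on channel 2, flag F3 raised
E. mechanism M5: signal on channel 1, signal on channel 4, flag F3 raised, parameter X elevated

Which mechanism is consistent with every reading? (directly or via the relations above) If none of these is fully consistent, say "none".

C

Checking each candidate against the observations:
(A) mechanism M8 — indicator I2 active +; flag F3 raised +; indicator I1 active +; signal on channel 2 +; parameter X elevated -
(B) process P2 — indicator I2 active -; flag F3 raised +; indicator I1 active -; signal on channel 2 -; parameter X elevated -
(C) mechanism M3 — indicator I2 active +; flag F3 raised + (via signal on channel 2 → flag F3 raised); indicator I1 active +; signal on channel 2 +; parameter X elevated +
(D) process P1 — does not account for indicator I1 active, parameter X elevated
(E) mechanism M5 — indicator I2 active -; flag F3 raised +; indicator I1 active -; signal on channel 2 -; parameter X elevated +
Only (C) is consistent with every observation.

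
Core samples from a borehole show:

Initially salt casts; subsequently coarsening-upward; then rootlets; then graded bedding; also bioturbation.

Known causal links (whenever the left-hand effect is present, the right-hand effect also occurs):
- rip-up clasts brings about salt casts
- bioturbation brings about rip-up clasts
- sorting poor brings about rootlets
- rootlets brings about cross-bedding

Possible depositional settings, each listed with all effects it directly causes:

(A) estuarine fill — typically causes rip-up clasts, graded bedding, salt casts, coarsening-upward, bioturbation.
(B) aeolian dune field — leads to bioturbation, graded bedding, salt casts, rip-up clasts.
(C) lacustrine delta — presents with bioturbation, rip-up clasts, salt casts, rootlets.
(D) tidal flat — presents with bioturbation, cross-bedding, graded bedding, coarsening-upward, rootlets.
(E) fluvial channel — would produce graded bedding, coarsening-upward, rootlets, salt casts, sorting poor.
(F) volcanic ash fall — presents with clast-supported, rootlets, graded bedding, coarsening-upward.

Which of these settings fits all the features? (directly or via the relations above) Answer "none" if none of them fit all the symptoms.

D

Checking each candidate against the observations:
(A) estuarine fill — salt casts ✓; coarsening-upward ✓; rootlets ✗; graded bedding ✓; bioturbation ✓
(B) aeolian dune field — salt casts ✓; coarsening-upward ✗; rootlets ✗; graded bedding ✓; bioturbation ✓
(C) lacustrine delta — does not account for coarsening-upward, graded bedding
(D) tidal flat — salt casts ✓ (via bioturbation → rip-up clasts → salt casts); coarsening-upward ✓; rootlets ✓; graded bedding ✓; bioturbation ✓
(E) fluvial channel — does not account for bioturbation
(F) volcanic ash fall — salt casts ✗; coarsening-upward ✓; rootlets ✓; graded bedding ✓; bioturbation ✗
(D) alone accounts for all the evidence.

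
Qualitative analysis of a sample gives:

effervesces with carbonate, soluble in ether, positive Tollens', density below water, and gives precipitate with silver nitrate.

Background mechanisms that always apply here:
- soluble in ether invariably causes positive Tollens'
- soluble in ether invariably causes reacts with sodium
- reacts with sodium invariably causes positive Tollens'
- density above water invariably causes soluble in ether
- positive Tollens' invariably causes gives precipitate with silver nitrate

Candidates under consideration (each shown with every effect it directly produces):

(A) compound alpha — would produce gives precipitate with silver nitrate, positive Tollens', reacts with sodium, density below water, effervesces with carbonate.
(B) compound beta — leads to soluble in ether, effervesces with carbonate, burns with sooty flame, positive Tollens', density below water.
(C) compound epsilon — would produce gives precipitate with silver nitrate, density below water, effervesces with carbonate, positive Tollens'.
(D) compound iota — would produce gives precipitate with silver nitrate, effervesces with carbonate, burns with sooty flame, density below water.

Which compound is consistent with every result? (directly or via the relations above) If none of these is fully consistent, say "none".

B

Checking each candidate against the observations:
(A) compound alpha — does not account for soluble in ether
(B) compound beta — accounts for every observation (gives precipitate with silver nitrate by positive Tollens' → gives precipitate with silver nitrate)
(C) compound epsilon — effervesces with carbonate yes; soluble in ether NO; positive Tollens' yes; density below water yes; gives precipitate with silver nitrate yes
(D) compound iota — effervesces with carbonate yes; soluble in ether NO; positive Tollens' NO; density below water yes; gives precipitate with silver nitrate yes
(B) is the only candidate with no mismatches.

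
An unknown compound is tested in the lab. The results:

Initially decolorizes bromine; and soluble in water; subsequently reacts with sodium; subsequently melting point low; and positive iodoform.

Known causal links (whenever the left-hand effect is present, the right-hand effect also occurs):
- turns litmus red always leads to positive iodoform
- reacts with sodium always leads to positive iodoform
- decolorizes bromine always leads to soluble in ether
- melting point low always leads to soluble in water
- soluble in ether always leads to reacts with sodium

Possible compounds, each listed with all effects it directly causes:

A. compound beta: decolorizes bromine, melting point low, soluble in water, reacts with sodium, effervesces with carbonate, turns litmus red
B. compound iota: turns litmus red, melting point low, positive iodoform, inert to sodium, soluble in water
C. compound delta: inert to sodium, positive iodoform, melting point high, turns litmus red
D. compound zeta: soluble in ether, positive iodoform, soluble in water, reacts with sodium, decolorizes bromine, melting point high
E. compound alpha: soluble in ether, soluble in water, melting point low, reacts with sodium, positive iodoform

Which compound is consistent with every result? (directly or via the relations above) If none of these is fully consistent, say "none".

Testing each hypothesis:
(A) compound beta — accounts for every observation (positive iodoform via turns litmus red → positive iodoform)
(B) compound iota — fails on decolorizes bromine, reacts with sodium (predicts inert to sodium, not reacts with sodium)
(C) compound delta — decolorizes bromine -; soluble in water -; reacts with sodium -; melting point low -; positive iodoform +
(D) compound zeta — decolorizes bromine +; soluble in water +; reacts with sodium +; melting point low -; positive iodoform +
(E) compound alpha — decolorizes bromine -; soluble in water +; reacts with sodium +; melting point low +; positive iodoform +
(A) is the only candidate with no mismatches.

A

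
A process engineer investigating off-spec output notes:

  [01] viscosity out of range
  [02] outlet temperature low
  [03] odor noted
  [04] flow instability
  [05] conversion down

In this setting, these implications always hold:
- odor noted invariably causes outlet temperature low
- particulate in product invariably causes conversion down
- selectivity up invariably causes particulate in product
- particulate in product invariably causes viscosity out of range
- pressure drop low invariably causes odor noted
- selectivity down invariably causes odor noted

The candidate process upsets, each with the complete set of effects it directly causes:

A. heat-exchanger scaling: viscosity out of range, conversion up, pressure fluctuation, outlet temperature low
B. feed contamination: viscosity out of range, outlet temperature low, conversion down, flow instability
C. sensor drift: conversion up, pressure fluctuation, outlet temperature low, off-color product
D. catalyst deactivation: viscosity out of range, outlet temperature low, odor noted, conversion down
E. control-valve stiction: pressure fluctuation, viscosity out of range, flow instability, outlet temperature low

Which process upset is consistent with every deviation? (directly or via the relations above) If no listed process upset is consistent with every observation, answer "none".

none

For each candidate, compare predicted effects to what was observed:
(A) heat-exchanger scaling — fails on odor noted, flow instability, conversion down (predicts conversion up, not conversion down)
(B) feed contamination — viscosity out of range +; outlet temperature low +; odor noted -; flow instability +; conversion down +
(C) sensor drift — viscosity out of range -; outlet temperature low +; odor noted -; flow instability -; conversion down -
(D) catalyst deactivation — viscosity out of range +; outlet temperature low +; odor noted +; flow instability -; conversion down +
(E) control-valve stiction — does not account for odor noted, conversion down
No candidate is consistent with all observations.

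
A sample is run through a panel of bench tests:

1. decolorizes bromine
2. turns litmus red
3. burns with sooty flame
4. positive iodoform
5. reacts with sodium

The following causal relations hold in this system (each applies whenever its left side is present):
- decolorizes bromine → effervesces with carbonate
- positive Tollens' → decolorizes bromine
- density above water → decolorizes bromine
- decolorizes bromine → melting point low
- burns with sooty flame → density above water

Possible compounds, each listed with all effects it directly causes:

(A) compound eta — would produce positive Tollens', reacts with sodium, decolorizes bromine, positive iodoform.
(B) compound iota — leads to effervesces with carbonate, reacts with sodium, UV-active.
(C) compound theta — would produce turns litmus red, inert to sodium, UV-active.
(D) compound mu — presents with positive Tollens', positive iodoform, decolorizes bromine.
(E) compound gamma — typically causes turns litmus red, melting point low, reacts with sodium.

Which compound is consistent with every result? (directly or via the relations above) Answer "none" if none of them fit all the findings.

Per-candidate check:
(A) compound eta — does not account for turns litmus red, burns with sooty flame
(B) compound iota — does not account for decolorizes bromine, turns litmus red, burns with sooty flame, positive iodoform
(C) compound theta — decolorizes bromine -; turns litmus red +; burns with sooty flame -; positive iodoform -; reacts with sodium -
(D) compound mu — does not account for turns litmus red, burns with sooty flame, reacts with sodium
(E) compound gamma — does not account for decolorizes bromine, burns with sooty flame, positive iodoform
No candidate is consistent with all observations.

none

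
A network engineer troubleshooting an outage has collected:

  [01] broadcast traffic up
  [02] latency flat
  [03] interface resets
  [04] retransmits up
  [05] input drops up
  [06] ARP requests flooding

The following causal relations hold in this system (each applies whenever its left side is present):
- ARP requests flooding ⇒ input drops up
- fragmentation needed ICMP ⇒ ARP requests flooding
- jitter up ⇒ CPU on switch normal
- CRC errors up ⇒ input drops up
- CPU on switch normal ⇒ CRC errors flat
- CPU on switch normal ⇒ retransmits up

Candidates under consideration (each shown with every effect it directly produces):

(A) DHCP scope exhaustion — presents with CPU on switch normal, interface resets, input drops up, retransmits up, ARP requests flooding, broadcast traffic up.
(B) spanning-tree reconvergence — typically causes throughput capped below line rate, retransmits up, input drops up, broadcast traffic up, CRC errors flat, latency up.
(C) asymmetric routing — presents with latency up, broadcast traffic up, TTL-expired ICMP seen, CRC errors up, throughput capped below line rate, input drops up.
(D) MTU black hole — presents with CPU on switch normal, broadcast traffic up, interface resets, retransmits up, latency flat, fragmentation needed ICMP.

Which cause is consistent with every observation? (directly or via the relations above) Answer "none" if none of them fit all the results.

Checking each candidate against the observations:
(A) DHCP scope exhaustion — broadcast traffic up ✓; latency flat ✗; interface resets ✓; retransmits up ✓; input drops up ✓; ARP requests flooding ✓
(B) spanning-tree reconvergence — fails on latency flat, interface resets, ARP requests flooding (predicts latency up, not latency flat)
(C) asymmetric routing — broadcast traffic up ✓; latency flat ✗; interface resets ✗; retransmits up ✗; input drops up ✓; ARP requests flooding ✗
(D) MTU black hole — accounts for every observation (input drops up through fragmentation needed ICMP → ARP requests flooding → input drops up)
(D) is the only candidate with no mismatches.

D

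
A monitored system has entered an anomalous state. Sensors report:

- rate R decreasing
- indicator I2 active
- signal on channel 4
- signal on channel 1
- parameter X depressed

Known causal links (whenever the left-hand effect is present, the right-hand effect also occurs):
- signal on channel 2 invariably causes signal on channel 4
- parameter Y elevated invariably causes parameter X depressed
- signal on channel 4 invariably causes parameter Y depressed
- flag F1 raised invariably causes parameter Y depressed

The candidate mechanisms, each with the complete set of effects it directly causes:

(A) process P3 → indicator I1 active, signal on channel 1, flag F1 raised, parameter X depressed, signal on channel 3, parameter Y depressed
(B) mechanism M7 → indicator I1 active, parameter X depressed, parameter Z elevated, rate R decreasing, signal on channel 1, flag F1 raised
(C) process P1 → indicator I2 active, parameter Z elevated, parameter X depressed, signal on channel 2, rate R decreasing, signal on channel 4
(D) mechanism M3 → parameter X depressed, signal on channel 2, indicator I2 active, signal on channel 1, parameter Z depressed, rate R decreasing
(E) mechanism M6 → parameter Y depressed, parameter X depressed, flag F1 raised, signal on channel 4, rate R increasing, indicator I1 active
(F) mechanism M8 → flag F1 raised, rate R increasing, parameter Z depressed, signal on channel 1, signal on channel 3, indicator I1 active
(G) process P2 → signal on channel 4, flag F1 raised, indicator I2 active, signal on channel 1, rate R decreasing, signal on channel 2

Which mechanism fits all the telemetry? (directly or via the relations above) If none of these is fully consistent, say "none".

For each candidate, compare predicted effects to what was observed:
(A) process P3 — rate R decreasing NO; indicator I2 active NO; signal on channel 4 NO; signal on channel 1 yes; parameter X depressed yes
(B) mechanism M7 — does not account for indicator I2 active, signal on channel 4
(C) process P1 — rate R decreasing yes; indicator I2 active yes; signal on channel 4 yes; signal on channel 1 NO; parameter X depressed yes
(D) mechanism M3 — accounts for every observation (signal on channel 4 by signal on channel 2 → signal on channel 4)
(E) mechanism M6 — fails on rate R decreasing, indicator I2 active, signal on channel 1 (predicts rate R increasing, not rate R decreasing)
(F) mechanism M8 — fails on rate R decreasing, indicator I2 active, signal on channel 4, parameter X depressed (predicts rate R increasing, not rate R decreasing)
(G) process P2 — rate R decreasing yes; indicator I2 active yes; signal on channel 4 yes; signal on channel 1 yes; parameter X depressed NO
Only (D) is consistent with every observation.

D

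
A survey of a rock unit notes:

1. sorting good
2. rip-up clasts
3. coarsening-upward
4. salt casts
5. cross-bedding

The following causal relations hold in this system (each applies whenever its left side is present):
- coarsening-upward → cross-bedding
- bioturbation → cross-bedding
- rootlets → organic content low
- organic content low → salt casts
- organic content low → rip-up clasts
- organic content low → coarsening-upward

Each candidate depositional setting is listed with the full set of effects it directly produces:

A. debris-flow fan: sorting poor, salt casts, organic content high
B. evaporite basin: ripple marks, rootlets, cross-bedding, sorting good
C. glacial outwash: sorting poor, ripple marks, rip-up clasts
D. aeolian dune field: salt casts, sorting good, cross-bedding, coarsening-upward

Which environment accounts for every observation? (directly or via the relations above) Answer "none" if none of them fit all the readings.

B

For each candidate, compare predicted effects to what was observed:
(A) debris-flow fan — sorting good -; rip-up clasts -; coarsening-upward -; salt casts +; cross-bedding -
(B) evaporite basin — accounts for every observation (rip-up clasts through rootlets → organic content low → rip-up clasts)
(C) glacial outwash — fails on sorting good, coarsening-upward, salt casts, cross-bedding (predicts sorting poor, not sorting good)
(D) aeolian dune field — does not account for rip-up clasts
(B) alone accounts for all the evidence.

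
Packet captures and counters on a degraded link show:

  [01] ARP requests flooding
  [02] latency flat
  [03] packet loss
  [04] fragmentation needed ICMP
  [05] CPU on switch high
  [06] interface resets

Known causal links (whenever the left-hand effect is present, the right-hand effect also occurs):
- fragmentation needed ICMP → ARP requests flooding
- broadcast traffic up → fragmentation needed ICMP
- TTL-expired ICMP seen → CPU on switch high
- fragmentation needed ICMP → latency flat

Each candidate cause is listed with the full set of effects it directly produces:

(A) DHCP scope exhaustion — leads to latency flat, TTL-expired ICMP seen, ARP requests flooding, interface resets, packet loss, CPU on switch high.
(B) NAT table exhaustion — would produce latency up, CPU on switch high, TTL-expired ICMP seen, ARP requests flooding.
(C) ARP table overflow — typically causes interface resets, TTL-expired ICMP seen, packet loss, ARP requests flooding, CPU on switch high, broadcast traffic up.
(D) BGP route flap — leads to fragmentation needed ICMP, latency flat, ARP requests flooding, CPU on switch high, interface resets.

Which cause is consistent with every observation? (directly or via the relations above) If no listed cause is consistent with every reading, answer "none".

Testing each hypothesis:
(A) DHCP scope exhaustion — ARP requests flooding match; latency flat match; packet loss match; fragmentation needed ICMP miss; CPU on switch high match; interface resets match
(B) NAT table exhaustion — fails on latency flat, packet loss, fragmentation needed ICMP, interface resets (predicts latency up, not latency flat)
(C) ARP table overflow — ARP requests flooding match; latency flat match (through broadcast traffic up → fragmentation needed ICMP → latency flat); packet loss match; fragmentation needed ICMP match (through broadcast traffic up → fragmentation needed ICMP); CPU on switch high match; interface resets match
(D) BGP route flap — ARP requests flooding match; latency flat match; packet loss miss; fragmentation needed ICMP match; CPU on switch high match; interface resets match
Only (C) is consistent with every observation.

C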